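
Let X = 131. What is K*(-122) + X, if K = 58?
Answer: -6945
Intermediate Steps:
K*(-122) + X = 58*(-122) + 131 = -7076 + 131 = -6945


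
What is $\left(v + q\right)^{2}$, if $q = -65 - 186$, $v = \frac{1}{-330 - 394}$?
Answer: $\frac{33023975625}{524176} \approx 63002.0$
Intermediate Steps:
$v = - \frac{1}{724}$ ($v = \frac{1}{-724} = - \frac{1}{724} \approx -0.0013812$)
$q = -251$ ($q = -65 - 186 = -251$)
$\left(v + q\right)^{2} = \left(- \frac{1}{724} - 251\right)^{2} = \left(- \frac{181725}{724}\right)^{2} = \frac{33023975625}{524176}$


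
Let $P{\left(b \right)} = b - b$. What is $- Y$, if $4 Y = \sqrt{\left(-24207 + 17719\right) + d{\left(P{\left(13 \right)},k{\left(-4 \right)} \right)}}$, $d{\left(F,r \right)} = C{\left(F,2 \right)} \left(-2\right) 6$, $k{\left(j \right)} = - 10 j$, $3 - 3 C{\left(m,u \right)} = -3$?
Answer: $- i \sqrt{407} \approx - 20.174 i$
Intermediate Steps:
$C{\left(m,u \right)} = 2$ ($C{\left(m,u \right)} = 1 - -1 = 1 + 1 = 2$)
$P{\left(b \right)} = 0$
$d{\left(F,r \right)} = -24$ ($d{\left(F,r \right)} = 2 \left(-2\right) 6 = \left(-4\right) 6 = -24$)
$Y = i \sqrt{407}$ ($Y = \frac{\sqrt{\left(-24207 + 17719\right) - 24}}{4} = \frac{\sqrt{-6488 - 24}}{4} = \frac{\sqrt{-6512}}{4} = \frac{4 i \sqrt{407}}{4} = i \sqrt{407} \approx 20.174 i$)
$- Y = - i \sqrt{407}$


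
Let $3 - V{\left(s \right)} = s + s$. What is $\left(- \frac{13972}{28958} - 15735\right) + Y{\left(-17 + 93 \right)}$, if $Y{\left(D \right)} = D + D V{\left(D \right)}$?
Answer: $- \frac{390693843}{14479} \approx -26983.0$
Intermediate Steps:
$V{\left(s \right)} = 3 - 2 s$ ($V{\left(s \right)} = 3 - \left(s + s\right) = 3 - 2 s$)
$Y{\left(D \right)} = D + D \left(3 - 2 D\right)$
$\left(- \frac{13972}{28958} - 15735\right) + Y{\left(-17 + 93 \right)} = \left(- \frac{13972}{28958} - 15735\right) + 2 \left(-17 + 93\right) \left(2 - \left(-17 + 93\right)\right) = \left(\left(-13972\right) \frac{1}{28958} - 15735\right) + 2 \cdot 76 \left(2 - 76\right) = \left(- \frac{6986}{14479} - 15735\right) + 2 \cdot 76 \left(2 - 76\right) = - \frac{227834051}{14479} + 2 \cdot 76 \left(-74\right) = - \frac{227834051}{14479} - 11248 = - \frac{390693843}{14479}$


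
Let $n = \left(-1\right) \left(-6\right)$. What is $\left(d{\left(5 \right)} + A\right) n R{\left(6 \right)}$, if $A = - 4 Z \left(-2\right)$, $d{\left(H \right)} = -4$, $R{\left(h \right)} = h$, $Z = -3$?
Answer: $-1008$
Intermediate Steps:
$A = -24$ ($A = \left(-4\right) \left(-3\right) \left(-2\right) = 12 \left(-2\right) = -24$)
$n = 6$
$\left(d{\left(5 \right)} + A\right) n R{\left(6 \right)} = \left(-4 - 24\right) 6 \cdot 6 = \left(-28\right) 36 = -1008$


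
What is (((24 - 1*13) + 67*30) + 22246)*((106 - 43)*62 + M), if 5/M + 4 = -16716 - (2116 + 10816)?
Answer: 936873698923/9884 ≈ 9.4787e+7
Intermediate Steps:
M = -5/29652 (M = 5/(-4 + (-16716 - (2116 + 10816))) = 5/(-4 + (-16716 - 1*12932)) = 5/(-4 + (-16716 - 12932)) = 5/(-4 - 29648) = 5/(-29652) = 5*(-1/29652) = -5/29652 ≈ -0.00016862)
(((24 - 1*13) + 67*30) + 22246)*((106 - 43)*62 + M) = (((24 - 1*13) + 67*30) + 22246)*((106 - 43)*62 - 5/29652) = (((24 - 13) + 2010) + 22246)*(63*62 - 5/29652) = ((11 + 2010) + 22246)*(3906 - 5/29652) = (2021 + 22246)*(115820707/29652) = 24267*(115820707/29652) = 936873698923/9884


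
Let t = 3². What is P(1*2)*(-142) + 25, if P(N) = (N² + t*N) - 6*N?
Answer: -1395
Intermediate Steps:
t = 9
P(N) = N² + 3*N (P(N) = (N² + 9*N) - 6*N = N² + 3*N)
P(1*2)*(-142) + 25 = ((1*2)*(3 + 1*2))*(-142) + 25 = (2*(3 + 2))*(-142) + 25 = (2*5)*(-142) + 25 = 10*(-142) + 25 = -1420 + 25 = -1395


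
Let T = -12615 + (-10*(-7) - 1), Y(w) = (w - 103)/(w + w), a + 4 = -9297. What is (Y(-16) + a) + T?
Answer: -698985/32 ≈ -21843.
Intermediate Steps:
a = -9301 (a = -4 - 9297 = -9301)
Y(w) = (-103 + w)/(2*w) (Y(w) = (-103 + w)/((2*w)) = (-103 + w)*(1/(2*w)) = (-103 + w)/(2*w))
T = -12546 (T = -12615 + (70 - 1) = -12615 + 69 = -12546)
(Y(-16) + a) + T = ((1/2)*(-103 - 16)/(-16) - 9301) - 12546 = ((1/2)*(-1/16)*(-119) - 9301) - 12546 = (119/32 - 9301) - 12546 = -297513/32 - 12546 = -698985/32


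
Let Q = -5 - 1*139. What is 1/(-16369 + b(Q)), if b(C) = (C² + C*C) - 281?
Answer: 1/24822 ≈ 4.0287e-5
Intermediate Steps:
Q = -144 (Q = -5 - 139 = -144)
b(C) = -281 + 2*C² (b(C) = (C² + C²) - 281 = 2*C² - 281 = -281 + 2*C²)
1/(-16369 + b(Q)) = 1/(-16369 + (-281 + 2*(-144)²)) = 1/(-16369 + (-281 + 2*20736)) = 1/(-16369 + (-281 + 41472)) = 1/(-16369 + 41191) = 1/24822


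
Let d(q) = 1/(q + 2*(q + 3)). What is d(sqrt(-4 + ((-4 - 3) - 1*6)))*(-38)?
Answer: -76/63 + 38*I*sqrt(17)/63 ≈ -1.2063 + 2.487*I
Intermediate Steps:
d(q) = 1/(6 + 3*q) (d(q) = 1/(q + 2*(3 + q)) = 1/(q + (6 + 2*q)) = 1/(6 + 3*q))
d(sqrt(-4 + ((-4 - 3) - 1*6)))*(-38) = (1/(3*(2 + sqrt(-4 + ((-4 - 3) - 1*6)))))*(-38) = (1/(3*(2 + sqrt(-4 + (-7 - 6)))))*(-38) = (1/(3*(2 + sqrt(-4 - 13))))*(-38) = (1/(3*(2 + sqrt(-17))))*(-38) = (1/(3*(2 + I*sqrt(17))))*(-38) = -38/(3*(2 + I*sqrt(17)))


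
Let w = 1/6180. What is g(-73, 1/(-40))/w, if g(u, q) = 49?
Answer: 302820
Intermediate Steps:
w = 1/6180 ≈ 0.00016181
g(-73, 1/(-40))/w = 49/(1/6180) = 49*6180 = 302820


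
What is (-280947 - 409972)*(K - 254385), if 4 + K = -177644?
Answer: 298499808327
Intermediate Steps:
K = -177648 (K = -4 - 177644 = -177648)
(-280947 - 409972)*(K - 254385) = (-280947 - 409972)*(-177648 - 254385) = -690919*(-432033) = 298499808327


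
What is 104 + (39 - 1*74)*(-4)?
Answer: 244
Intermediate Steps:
104 + (39 - 1*74)*(-4) = 104 + (39 - 74)*(-4) = 104 - 35*(-4) = 104 + 140 = 244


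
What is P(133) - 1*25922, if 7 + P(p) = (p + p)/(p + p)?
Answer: -25928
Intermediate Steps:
P(p) = -6 (P(p) = -7 + (p + p)/(p + p) = -7 + (2*p)/((2*p)) = -7 + (2*p)*(1/(2*p)) = -7 + 1 = -6)
P(133) - 1*25922 = -6 - 1*25922 = -6 - 25922 = -25928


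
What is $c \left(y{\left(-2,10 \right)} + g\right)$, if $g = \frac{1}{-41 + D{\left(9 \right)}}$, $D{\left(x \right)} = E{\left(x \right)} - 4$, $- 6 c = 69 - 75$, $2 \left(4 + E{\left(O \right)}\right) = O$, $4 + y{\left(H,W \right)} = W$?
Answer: $\frac{532}{89} \approx 5.9775$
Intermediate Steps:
$y{\left(H,W \right)} = -4 + W$
$E{\left(O \right)} = -4 + \frac{O}{2}$
$c = 1$ ($c = - \frac{69 - 75}{6} = \left(- \frac{1}{6}\right) \left(-6\right) = 1$)
$D{\left(x \right)} = -8 + \frac{x}{2}$ ($D{\left(x \right)} = \left(-4 + \frac{x}{2}\right) - 4 = -8 + \frac{x}{2}$)
$g = - \frac{2}{89}$ ($g = \frac{1}{-41 + \left(-8 + \frac{1}{2} \cdot 9\right)} = \frac{1}{-41 + \left(-8 + \frac{9}{2}\right)} = \frac{1}{-41 - \frac{7}{2}} = \frac{1}{- \frac{89}{2}} = - \frac{2}{89} \approx -0.022472$)
$c \left(y{\left(-2,10 \right)} + g\right) = 1 \left(\left(-4 + 10\right) - \frac{2}{89}\right) = 1 \left(6 - \frac{2}{89}\right) = 1 \cdot \frac{532}{89} = \frac{532}{89}$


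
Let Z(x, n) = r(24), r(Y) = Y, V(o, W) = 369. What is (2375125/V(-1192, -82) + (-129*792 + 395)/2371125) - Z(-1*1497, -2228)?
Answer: 1870227342796/291648375 ≈ 6412.6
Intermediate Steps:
Z(x, n) = 24
(2375125/V(-1192, -82) + (-129*792 + 395)/2371125) - Z(-1*1497, -2228) = (2375125/369 + (-129*792 + 395)/2371125) - 1*24 = (2375125*(1/369) + (-102168 + 395)*(1/2371125)) - 24 = (2375125/369 - 101773*1/2371125) - 24 = (2375125/369 - 101773/2371125) - 24 = 1877226903796/291648375 - 24 = 1870227342796/291648375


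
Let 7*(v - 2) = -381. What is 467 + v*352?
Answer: -125915/7 ≈ -17988.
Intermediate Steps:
v = -367/7 (v = 2 + (1/7)*(-381) = 2 - 381/7 = -367/7 ≈ -52.429)
467 + v*352 = 467 - 367/7*352 = 467 - 129184/7 = -125915/7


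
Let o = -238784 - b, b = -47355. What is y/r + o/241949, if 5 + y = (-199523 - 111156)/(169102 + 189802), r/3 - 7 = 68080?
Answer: -4678062186227609/5912434317286952 ≈ -0.79122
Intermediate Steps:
r = 204261 (r = 21 + 3*68080 = 21 + 204240 = 204261)
y = -2105199/358904 (y = -5 + (-199523 - 111156)/(169102 + 189802) = -5 - 310679/358904 = -2105199/358904 ≈ -5.8656)
o = -191429 (o = -238784 - 1*(-47355) = -238784 + 47355 = -191429)
y/r + o/241949 = -2105199/358904/204261 - 191429/241949 = -2105199/358904*1/204261 - 191429*1/241949 = -701733/24436696648 - 191429/241949 = -4678062186227609/5912434317286952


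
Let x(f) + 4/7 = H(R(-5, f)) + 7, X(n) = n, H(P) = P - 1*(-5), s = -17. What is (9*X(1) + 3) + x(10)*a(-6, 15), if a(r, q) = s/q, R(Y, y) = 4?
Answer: -192/35 ≈ -5.4857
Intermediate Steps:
H(P) = 5 + P (H(P) = P + 5 = 5 + P)
a(r, q) = -17/q
x(f) = 108/7 (x(f) = -4/7 + ((5 + 4) + 7) = -4/7 + (9 + 7) = -4/7 + 16 = 108/7)
(9*X(1) + 3) + x(10)*a(-6, 15) = (9*1 + 3) + 108*(-17/15)/7 = (9 + 3) + 108*(-17*1/15)/7 = 12 + (108/7)*(-17/15) = 12 - 612/35 = -192/35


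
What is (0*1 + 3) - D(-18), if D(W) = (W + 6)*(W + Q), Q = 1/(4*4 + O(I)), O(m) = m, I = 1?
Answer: -3609/17 ≈ -212.29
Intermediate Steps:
Q = 1/17 (Q = 1/(4*4 + 1) = 1/(16 + 1) = 1/17 ≈ 0.058824)
D(W) = (6 + W)*(1/17 + W) (D(W) = (W + 6)*(W + 1/17) = (6 + W)*(1/17 + W))
(0*1 + 3) - D(-18) = (0*1 + 3) - (6/17 + (-18)**2 + (103/17)*(-18)) = (0 + 3) - (6/17 + 324 - 1854/17) = 3 - 1*3660/17 = 3 - 3660/17 = -3609/17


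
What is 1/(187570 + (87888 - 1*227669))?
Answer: 1/47789 ≈ 2.0925e-5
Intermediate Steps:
1/(187570 + (87888 - 1*227669)) = 1/(187570 + (87888 - 227669)) = 1/(187570 - 139781) = 1/47789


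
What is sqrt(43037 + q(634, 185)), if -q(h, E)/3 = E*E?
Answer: I*sqrt(59638) ≈ 244.21*I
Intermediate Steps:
q(h, E) = -3*E**2 (q(h, E) = -3*E*E = -3*E**2)
sqrt(43037 + q(634, 185)) = sqrt(43037 - 3*185**2) = sqrt(43037 - 3*34225) = sqrt(43037 - 102675) = sqrt(-59638) = I*sqrt(59638)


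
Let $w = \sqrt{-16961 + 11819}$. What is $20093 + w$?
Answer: $20093 + i \sqrt{5142} \approx 20093.0 + 71.708 i$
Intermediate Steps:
$w = i \sqrt{5142}$ ($w = \sqrt{-5142} = i \sqrt{5142} \approx 71.708 i$)
$20093 + w = 20093 + i \sqrt{5142}$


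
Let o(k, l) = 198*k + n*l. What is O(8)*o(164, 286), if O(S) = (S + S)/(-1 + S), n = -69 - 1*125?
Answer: -368192/7 ≈ -52599.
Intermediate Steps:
n = -194 (n = -69 - 125 = -194)
o(k, l) = -194*l + 198*k (o(k, l) = 198*k - 194*l = -194*l + 198*k)
O(S) = 2*S/(-1 + S) (O(S) = (2*S)/(-1 + S) = 2*S/(-1 + S))
O(8)*o(164, 286) = (2*8/(-1 + 8))*(-194*286 + 198*164) = (2*8/7)*(-55484 + 32472) = (2*8*(⅐))*(-23012) = (16/7)*(-23012) = -368192/7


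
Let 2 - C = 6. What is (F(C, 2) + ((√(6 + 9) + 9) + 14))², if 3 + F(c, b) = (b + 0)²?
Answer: (24 + √15)² ≈ 776.90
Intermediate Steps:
C = -4 (C = 2 - 1*6 = 2 - 6 = -4)
F(c, b) = -3 + b² (F(c, b) = -3 + (b + 0)² = -3 + b²)
(F(C, 2) + ((√(6 + 9) + 9) + 14))² = ((-3 + 2²) + ((√(6 + 9) + 9) + 14))² = ((-3 + 4) + ((√15 + 9) + 14))² = (1 + ((9 + √15) + 14))² = (1 + (23 + √15))² = (24 + √15)²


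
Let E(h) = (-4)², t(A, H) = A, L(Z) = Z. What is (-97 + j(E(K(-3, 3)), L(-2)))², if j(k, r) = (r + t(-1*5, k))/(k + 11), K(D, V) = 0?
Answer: 6895876/729 ≈ 9459.4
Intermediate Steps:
E(h) = 16
j(k, r) = (-5 + r)/(11 + k) (j(k, r) = (r - 1*5)/(k + 11) = (r - 5)/(11 + k) = (-5 + r)/(11 + k))
(-97 + j(E(K(-3, 3)), L(-2)))² = (-97 + (-5 - 2)/(11 + 16))² = (-97 - 7/27)² = (-2626/27)² = 6895876/729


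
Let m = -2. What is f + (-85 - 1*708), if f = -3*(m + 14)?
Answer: -829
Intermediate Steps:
f = -36 (f = -3*(-2 + 14) = -3*12 = -36)
f + (-85 - 1*708) = -36 + (-85 - 1*708) = -36 + (-85 - 708) = -36 - 793 = -829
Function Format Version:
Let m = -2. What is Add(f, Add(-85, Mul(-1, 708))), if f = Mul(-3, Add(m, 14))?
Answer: -829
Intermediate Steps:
f = -36 (f = Mul(-3, Add(-2, 14)) = Mul(-3, 12) = -36)
Add(f, Add(-85, Mul(-1, 708))) = Add(-36, Add(-85, Mul(-1, 708))) = Add(-36, Add(-85, -708)) = Add(-36, -793) = -829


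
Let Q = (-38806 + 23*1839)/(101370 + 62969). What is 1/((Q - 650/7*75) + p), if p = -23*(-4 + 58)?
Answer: -23477/192658471 ≈ -0.00012186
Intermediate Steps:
Q = 3491/164339 (Q = (-38806 + 42297)/164339 = 3491*(1/164339) = 3491/164339 ≈ 0.021243)
p = -1242 (p = -23*54 = -1242)
1/((Q - 650/7*75) + p) = 1/((3491/164339 - 650/7*75) - 1242) = 1/((3491/164339 - 48750/7) - 1242) = 1/(-163500037/23477 - 1242) = 1/(-192658471/23477) = -23477/192658471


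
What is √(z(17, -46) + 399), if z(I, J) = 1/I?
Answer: 8*√1802/17 ≈ 19.976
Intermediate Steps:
√(z(17, -46) + 399) = √(1/17 + 399) = √(6784/17) = 8*√1802/17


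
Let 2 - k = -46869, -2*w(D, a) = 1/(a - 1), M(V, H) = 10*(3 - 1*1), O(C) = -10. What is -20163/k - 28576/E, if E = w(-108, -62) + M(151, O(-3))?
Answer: -15346675329/10741981 ≈ -1428.7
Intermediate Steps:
M(V, H) = 20 (M(V, H) = 10*(3 - 1) = 10*2 = 20)
w(D, a) = -1/(2*(-1 + a)) (w(D, a) = -1/(2*(a - 1)) = -1/(2*(-1 + a)))
k = 46871 (k = 2 - 1*(-46869) = 2 + 46869 = 46871)
E = 2521/126 (E = -1/(-2 + 2*(-62)) + 20 = -1/(-2 - 124) + 20 = -1/(-126) + 20 = -1*(-1/126) + 20 = 1/126 + 20 = 2521/126 ≈ 20.008)
-20163/k - 28576/E = -20163/46871 - 28576/2521/126 = -20163*1/46871 - 28576*126/2521 = -1833/4261 - 3600576/2521 = -15346675329/10741981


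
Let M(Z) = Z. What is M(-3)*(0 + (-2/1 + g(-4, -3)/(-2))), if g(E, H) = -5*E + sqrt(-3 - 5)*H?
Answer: 36 - 9*I*sqrt(2) ≈ 36.0 - 12.728*I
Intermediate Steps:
g(E, H) = -5*E + 2*I*H*sqrt(2) (g(E, H) = -5*E + sqrt(-8)*H = -5*E + (2*I*sqrt(2))*H = -5*E + 2*I*H*sqrt(2))
M(-3)*(0 + (-2/1 + g(-4, -3)/(-2))) = -3*(0 + (-2/1 + (-5*(-4) + 2*I*(-3)*sqrt(2))/(-2))) = -3*(0 + (-2*1 + (20 - 6*I*sqrt(2))*(-1/2))) = -3*(0 + (-2 + (-10 + 3*I*sqrt(2)))) = -3*(0 + (-12 + 3*I*sqrt(2))) = -3*(-12 + 3*I*sqrt(2)) = 36 - 9*I*sqrt(2)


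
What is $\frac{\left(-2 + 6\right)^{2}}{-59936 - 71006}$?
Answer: $- \frac{8}{65471} \approx -0.00012219$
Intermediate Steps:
$\frac{\left(-2 + 6\right)^{2}}{-59936 - 71006} = \frac{4^{2}}{-130942} = 16 \left(- \frac{1}{130942}\right) = - \frac{8}{65471}$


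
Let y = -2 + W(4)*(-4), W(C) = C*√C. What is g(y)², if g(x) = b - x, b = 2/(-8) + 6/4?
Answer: 19881/16 ≈ 1242.6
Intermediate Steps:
W(C) = C^(3/2)
b = 5/4 (b = 2*(-⅛) + 6*(¼) = -¼ + 3/2 = 5/4 ≈ 1.2500)
y = -34 (y = -2 + 4^(3/2)*(-4) = -2 + 8*(-4) = -2 - 32 = -34)
g(x) = 5/4 - x
g(y)² = (5/4 - 1*(-34))² = (5/4 + 34)² = (141/4)² = 19881/16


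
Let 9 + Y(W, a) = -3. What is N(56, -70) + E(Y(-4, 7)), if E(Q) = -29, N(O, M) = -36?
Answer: -65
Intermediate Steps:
Y(W, a) = -12 (Y(W, a) = -9 - 3 = -12)
N(56, -70) + E(Y(-4, 7)) = -36 - 29 = -65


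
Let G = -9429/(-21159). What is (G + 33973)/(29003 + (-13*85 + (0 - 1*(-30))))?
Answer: 29951839/24622023 ≈ 1.2165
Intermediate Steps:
G = 3143/7053 (G = -9429*(-1/21159) = 3143/7053 ≈ 0.44563)
(G + 33973)/(29003 + (-13*85 + (0 - 1*(-30)))) = (3143/7053 + 33973)/(29003 + (-13*85 + (0 - 1*(-30)))) = 239614712/(7053*(29003 + (-1105 + (0 + 30)))) = 239614712/(7053*(29003 + (-1105 + 30))) = 239614712/(7053*(29003 - 1075)) = (239614712/7053)/27928 = (239614712/7053)*(1/27928) = 29951839/24622023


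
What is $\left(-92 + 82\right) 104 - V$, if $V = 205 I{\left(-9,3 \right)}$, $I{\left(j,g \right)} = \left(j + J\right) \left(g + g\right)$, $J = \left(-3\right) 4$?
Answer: $24790$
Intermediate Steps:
$J = -12$
$I{\left(j,g \right)} = 2 g \left(-12 + j\right)$ ($I{\left(j,g \right)} = \left(j - 12\right) \left(g + g\right) = \left(-12 + j\right) 2 g = 2 g \left(-12 + j\right)$)
$V = -25830$ ($V = 205 \cdot 2 \cdot 3 \left(-12 - 9\right) = 205 \cdot 2 \cdot 3 \left(-21\right) = 205 \left(-126\right) = -25830$)
$\left(-92 + 82\right) 104 - V = \left(-92 + 82\right) 104 - -25830 = \left(-10\right) 104 + 25830 = -1040 + 25830 = 24790$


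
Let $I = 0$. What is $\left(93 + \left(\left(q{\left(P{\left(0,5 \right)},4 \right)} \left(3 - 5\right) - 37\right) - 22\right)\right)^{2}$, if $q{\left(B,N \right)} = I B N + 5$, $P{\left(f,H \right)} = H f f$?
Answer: $576$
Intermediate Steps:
$P{\left(f,H \right)} = H f^{2}$
$q{\left(B,N \right)} = 5$ ($q{\left(B,N \right)} = 0 B N + 5 = 0 N + 5 = 0 + 5 = 5$)
$\left(93 + \left(\left(q{\left(P{\left(0,5 \right)},4 \right)} \left(3 - 5\right) - 37\right) - 22\right)\right)^{2} = \left(93 - \left(59 - 5 \left(3 - 5\right)\right)\right)^{2} = \left(93 + \left(\left(5 \left(-2\right) - 37\right) - 22\right)\right)^{2} = \left(93 - 69\right)^{2} = 24^{2} = 576$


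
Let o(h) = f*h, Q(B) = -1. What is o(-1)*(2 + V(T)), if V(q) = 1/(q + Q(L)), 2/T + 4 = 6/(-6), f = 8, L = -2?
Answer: -72/7 ≈ -10.286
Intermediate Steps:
T = -2/5 (T = 2/(-4 + 6/(-6)) = 2/(-4 + 6*(-1/6)) = 2/(-4 - 1) = 2/(-5) = 2*(-1/5) = -2/5 ≈ -0.40000)
o(h) = 8*h
V(q) = 1/(-1 + q) (V(q) = 1/(q - 1) = 1/(-1 + q))
o(-1)*(2 + V(T)) = (8*(-1))*(2 + 1/(-1 - 2/5)) = -8*(2 + 1/(-7/5)) = -8*(2 - 5/7) = -8*9/7 = -72/7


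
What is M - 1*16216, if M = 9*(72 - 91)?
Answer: -16387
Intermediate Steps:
M = -171 (M = 9*(-19) = -171)
M - 1*16216 = -171 - 1*16216 = -171 - 16216 = -16387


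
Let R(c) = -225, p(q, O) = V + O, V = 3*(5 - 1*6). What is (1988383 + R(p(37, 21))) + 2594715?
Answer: 4582873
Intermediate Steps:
V = -3 (V = 3*(5 - 6) = 3*(-1) = -3)
p(q, O) = -3 + O
(1988383 + R(p(37, 21))) + 2594715 = (1988383 - 225) + 2594715 = 1988158 + 2594715 = 4582873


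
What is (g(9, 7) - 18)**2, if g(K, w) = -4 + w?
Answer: 225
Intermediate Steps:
(g(9, 7) - 18)**2 = ((-4 + 7) - 18)**2 = (3 - 18)**2 = (-15)**2 = 225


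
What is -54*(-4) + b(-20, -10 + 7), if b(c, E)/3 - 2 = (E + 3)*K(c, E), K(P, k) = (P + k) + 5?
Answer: 222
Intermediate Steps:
K(P, k) = 5 + P + k
b(c, E) = 6 + 3*(3 + E)*(5 + E + c) (b(c, E) = 6 + 3*((E + 3)*(5 + c + E)) = 6 + 3*((3 + E)*(5 + E + c)) = 6 + 3*(3 + E)*(5 + E + c))
-54*(-4) + b(-20, -10 + 7) = -54*(-4) + (51 + 9*(-10 + 7) + 9*(-20) + 3*(-10 + 7)*(5 + (-10 + 7) - 20)) = 216 + (51 + 9*(-3) - 180 + 3*(-3)*(5 - 3 - 20)) = 216 + (51 - 27 - 180 + 3*(-3)*(-18)) = 216 + (51 - 27 - 180 + 162) = 216 + 6 = 222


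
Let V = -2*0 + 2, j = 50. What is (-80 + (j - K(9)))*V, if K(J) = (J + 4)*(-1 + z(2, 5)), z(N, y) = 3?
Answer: -112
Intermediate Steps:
V = 2 (V = 0 + 2 = 2)
K(J) = 8 + 2*J (K(J) = (J + 4)*(-1 + 3) = (4 + J)*2 = 8 + 2*J)
(-80 + (j - K(9)))*V = (-80 + (50 - (8 + 2*9)))*2 = (-80 + (50 - (8 + 18)))*2 = (-80 + (50 - 1*26))*2 = (-80 + (50 - 26))*2 = (-80 + 24)*2 = -56*2 = -112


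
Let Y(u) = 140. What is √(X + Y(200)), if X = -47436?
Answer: 8*I*√739 ≈ 217.48*I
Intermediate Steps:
√(X + Y(200)) = √(-47436 + 140) = √(-47296) = 8*I*√739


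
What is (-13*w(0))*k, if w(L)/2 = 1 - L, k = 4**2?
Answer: -416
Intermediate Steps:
k = 16
w(L) = 2 - 2*L (w(L) = 2*(1 - L) = 2 - 2*L)
(-13*w(0))*k = -13*(2 - 2*0)*16 = -13*(2 + 0)*16 = -13*2*16 = -26*16 = -416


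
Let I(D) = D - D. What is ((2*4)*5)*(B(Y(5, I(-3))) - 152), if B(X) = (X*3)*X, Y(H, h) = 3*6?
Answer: 32800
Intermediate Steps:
I(D) = 0
Y(H, h) = 18
B(X) = 3*X**2 (B(X) = (3*X)*X = 3*X**2)
((2*4)*5)*(B(Y(5, I(-3))) - 152) = ((2*4)*5)*(3*18**2 - 152) = (8*5)*(3*324 - 152) = 40*(972 - 152) = 40*820 = 32800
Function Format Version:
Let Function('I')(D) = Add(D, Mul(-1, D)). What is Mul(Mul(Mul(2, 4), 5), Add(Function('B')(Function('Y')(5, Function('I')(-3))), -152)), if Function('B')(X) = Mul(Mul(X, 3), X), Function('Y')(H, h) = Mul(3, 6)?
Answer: 32800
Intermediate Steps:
Function('I')(D) = 0
Function('Y')(H, h) = 18
Function('B')(X) = Mul(3, Pow(X, 2)) (Function('B')(X) = Mul(Mul(3, X), X) = Mul(3, Pow(X, 2)))
Mul(Mul(Mul(2, 4), 5), Add(Function('B')(Function('Y')(5, Function('I')(-3))), -152)) = Mul(Mul(Mul(2, 4), 5), Add(Mul(3, Pow(18, 2)), -152)) = Mul(Mul(8, 5), Add(Mul(3, 324), -152)) = Mul(40, Add(972, -152)) = Mul(40, 820) = 32800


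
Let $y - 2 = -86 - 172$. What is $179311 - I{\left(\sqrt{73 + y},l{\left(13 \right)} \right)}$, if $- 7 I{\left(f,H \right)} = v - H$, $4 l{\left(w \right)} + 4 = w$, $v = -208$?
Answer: $\frac{5019867}{28} \approx 1.7928 \cdot 10^{5}$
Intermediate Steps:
$l{\left(w \right)} = -1 + \frac{w}{4}$
$y = -256$ ($y = 2 - 258 = -256$)
$I{\left(f,H \right)} = \frac{208}{7} + \frac{H}{7}$ ($I{\left(f,H \right)} = - \frac{-208 - H}{7} = \frac{208}{7} + \frac{H}{7}$)
$179311 - I{\left(\sqrt{73 + y},l{\left(13 \right)} \right)} = 179311 - \left(\frac{208}{7} + \frac{-1 + \frac{1}{4} \cdot 13}{7}\right) = 179311 - \left(\frac{208}{7} + \frac{-1 + \frac{13}{4}}{7}\right) = 179311 - \left(\frac{208}{7} + \frac{1}{7} \cdot \frac{9}{4}\right) = 179311 - \left(\frac{208}{7} + \frac{9}{28}\right) = 179311 - \frac{841}{28} = \frac{5019867}{28}$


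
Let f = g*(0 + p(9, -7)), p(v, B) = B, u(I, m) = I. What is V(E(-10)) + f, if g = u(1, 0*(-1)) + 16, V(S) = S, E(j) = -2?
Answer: -121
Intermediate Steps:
g = 17 (g = 1 + 16 = 17)
f = -119 (f = 17*(0 - 7) = 17*(-7) = -119)
V(E(-10)) + f = -2 - 119 = -121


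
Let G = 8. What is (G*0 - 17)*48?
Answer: -816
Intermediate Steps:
(G*0 - 17)*48 = (8*0 - 17)*48 = (0 - 17)*48 = -17*48 = -816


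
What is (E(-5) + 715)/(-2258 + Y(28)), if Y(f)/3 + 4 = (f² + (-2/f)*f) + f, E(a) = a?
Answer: 71/16 ≈ 4.4375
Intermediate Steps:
Y(f) = -18 + 3*f + 3*f² (Y(f) = -12 + 3*((f² + (-2/f)*f) + f) = -12 + 3*((f² - 2) + f) = -12 + 3*((-2 + f²) + f) = -12 + 3*(-2 + f + f²) = -12 + (-6 + 3*f + 3*f²) = -18 + 3*f + 3*f²)
(E(-5) + 715)/(-2258 + Y(28)) = (-5 + 715)/(-2258 + (-18 + 3*28 + 3*28²)) = 710/(-2258 + (-18 + 84 + 3*784)) = 710/(-2258 + (-18 + 84 + 2352)) = 710/(-2258 + 2418) = 710/160 = 710*(1/160) = 71/16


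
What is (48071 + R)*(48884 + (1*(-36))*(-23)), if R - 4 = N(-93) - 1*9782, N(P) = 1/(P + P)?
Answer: 177036785432/93 ≈ 1.9036e+9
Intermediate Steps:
N(P) = 1/(2*P)
R = -1818709/186 (R = 4 + ((½)/(-93) - 1*9782) = 4 + ((½)*(-1/93) - 9782) = 4 + (-1/186 - 9782) = 4 - 1819453/186 = -1818709/186 ≈ -9778.0)
(48071 + R)*(48884 + (1*(-36))*(-23)) = (48071 - 1818709/186)*(48884 + (1*(-36))*(-23)) = 7122497*(48884 - 36*(-23))/186 = 7122497*(48884 + 828)/186 = (7122497/186)*49712 = 177036785432/93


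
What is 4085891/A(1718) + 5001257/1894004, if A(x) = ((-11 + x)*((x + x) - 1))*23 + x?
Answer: 563356302235/210926127692 ≈ 2.6709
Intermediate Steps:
A(x) = x + 23*(-1 + 2*x)*(-11 + x) (A(x) = ((-11 + x)*(2*x - 1))*23 + x = ((-11 + x)*(-1 + 2*x))*23 + x = ((-1 + 2*x)*(-11 + x))*23 + x = 23*(-1 + 2*x)*(-11 + x) + x = x + 23*(-1 + 2*x)*(-11 + x))
4085891/A(1718) + 5001257/1894004 = 4085891/(253 - 528*1718 + 46*1718²) + 5001257/1894004 = 4085891/(253 - 907104 + 46*2951524) + 5001257*(1/1894004) = 4085891/(253 - 907104 + 135770104) + 28909/10948 = 4085891/134863253 + 28909/10948 = 563356302235/210926127692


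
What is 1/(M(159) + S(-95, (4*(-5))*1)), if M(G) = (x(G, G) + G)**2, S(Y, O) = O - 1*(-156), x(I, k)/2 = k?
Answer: 1/227665 ≈ 4.3924e-6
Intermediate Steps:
x(I, k) = 2*k
S(Y, O) = 156 + O (S(Y, O) = O + 156 = 156 + O)
M(G) = 9*G**2 (M(G) = (2*G + G)**2 = (3*G)**2 = 9*G**2)
1/(M(159) + S(-95, (4*(-5))*1)) = 1/(9*159**2 + (156 + (4*(-5))*1)) = 1/(9*25281 + (156 - 20*1)) = 1/(227529 + (156 - 20)) = 1/(227529 + 136) = 1/227665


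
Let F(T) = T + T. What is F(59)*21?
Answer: 2478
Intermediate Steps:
F(T) = 2*T
F(59)*21 = (2*59)*21 = 118*21 = 2478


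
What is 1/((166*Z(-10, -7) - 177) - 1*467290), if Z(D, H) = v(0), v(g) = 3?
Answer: -1/466969 ≈ -2.1415e-6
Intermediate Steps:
Z(D, H) = 3
1/((166*Z(-10, -7) - 177) - 1*467290) = 1/((166*3 - 177) - 1*467290) = 1/((498 - 177) - 467290) = 1/(321 - 467290) = 1/(-466969) = -1/466969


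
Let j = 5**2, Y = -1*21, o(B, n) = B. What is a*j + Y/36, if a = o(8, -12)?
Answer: 2393/12 ≈ 199.42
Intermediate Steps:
a = 8
Y = -21
j = 25
a*j + Y/36 = 8*25 - 21/36 = 200 - 21*1/36 = 200 - 7/12 = 2393/12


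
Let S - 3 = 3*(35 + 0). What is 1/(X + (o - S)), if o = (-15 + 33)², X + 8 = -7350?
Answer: -1/7142 ≈ -0.00014002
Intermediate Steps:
X = -7358 (X = -8 - 7350 = -7358)
S = 108 (S = 3 + 3*(35 + 0) = 3 + 3*35 = 3 + 105 = 108)
o = 324 (o = 18² = 324)
1/(X + (o - S)) = 1/(-7358 + (324 - 1*108)) = 1/(-7358 + (324 - 108)) = 1/(-7358 + 216) = 1/(-7142) = -1/7142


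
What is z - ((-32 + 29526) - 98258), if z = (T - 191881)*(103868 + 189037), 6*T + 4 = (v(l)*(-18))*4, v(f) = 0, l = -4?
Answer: -56203030811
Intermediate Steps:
T = -⅔ (T = -⅔ + ((0*(-18))*4)/6 = -⅔ + (0*4)/6 = -⅔ + (⅙)*0 = -⅔ + 0 = -⅔ ≈ -0.66667)
z = -56203099575 (z = (-⅔ - 191881)*(103868 + 189037) = -575645/3*292905 = -56203099575)
z - ((-32 + 29526) - 98258) = -56203099575 - ((-32 + 29526) - 98258) = -56203099575 - (29494 - 98258) = -56203099575 - 1*(-68764) = -56203099575 + 68764 = -56203030811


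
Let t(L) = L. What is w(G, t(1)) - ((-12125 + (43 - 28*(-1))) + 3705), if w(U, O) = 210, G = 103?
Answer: 8559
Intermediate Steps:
w(G, t(1)) - ((-12125 + (43 - 28*(-1))) + 3705) = 210 - ((-12125 + (43 - 28*(-1))) + 3705) = 210 - ((-12125 + (43 + 28)) + 3705) = 210 - ((-12125 + 71) + 3705) = 210 - (-12054 + 3705) = 210 - 1*(-8349) = 210 + 8349 = 8559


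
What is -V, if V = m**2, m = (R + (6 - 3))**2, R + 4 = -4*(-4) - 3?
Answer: -20736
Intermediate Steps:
R = 9 (R = -4 + (-4*(-4) - 3) = -4 + (16 - 3) = -4 + 13 = 9)
m = 144 (m = (9 + (6 - 3))**2 = (9 + 3)**2 = 12**2 = 144)
V = 20736 (V = 144**2 = 20736)
-V = -1*20736 = -20736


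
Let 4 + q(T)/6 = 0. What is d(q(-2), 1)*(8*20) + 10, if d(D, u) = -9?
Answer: -1430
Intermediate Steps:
q(T) = -24 (q(T) = -24 + 6*0 = -24 + 0 = -24)
d(q(-2), 1)*(8*20) + 10 = -72*20 + 10 = -9*160 + 10 = -1440 + 10 = -1430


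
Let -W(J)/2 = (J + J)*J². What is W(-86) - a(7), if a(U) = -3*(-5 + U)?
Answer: 2544230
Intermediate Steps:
a(U) = 15 - 3*U
W(J) = -4*J³ (W(J) = -2*(J + J)*J² = -2*2*J*J² = -4*J³)
W(-86) - a(7) = -4*(-86)³ - (15 - 3*7) = -4*(-636056) - (15 - 21) = 2544224 - 1*(-6) = 2544224 + 6 = 2544230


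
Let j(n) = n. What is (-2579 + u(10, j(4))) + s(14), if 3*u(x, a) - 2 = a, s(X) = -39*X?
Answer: -3123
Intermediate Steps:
u(x, a) = ⅔ + a/3
(-2579 + u(10, j(4))) + s(14) = (-2579 + (⅔ + (⅓)*4)) - 39*14 = (-2579 + (⅔ + 4/3)) - 546 = (-2579 + 2) - 546 = -2577 - 546 = -3123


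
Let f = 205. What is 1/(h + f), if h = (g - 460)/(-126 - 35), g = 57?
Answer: 161/33408 ≈ 0.0048192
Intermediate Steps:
h = 403/161 (h = (57 - 460)/(-126 - 35) = -403/(-161) = -403*(-1/161) = 403/161 ≈ 2.5031)
1/(h + f) = 1/(403/161 + 205) = 1/(33408/161) = 161/33408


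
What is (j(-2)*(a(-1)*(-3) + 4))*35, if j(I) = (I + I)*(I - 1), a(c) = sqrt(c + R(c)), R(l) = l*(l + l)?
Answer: 420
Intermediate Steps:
R(l) = 2*l**2 (R(l) = l*(2*l) = 2*l**2)
a(c) = sqrt(c + 2*c**2)
j(I) = 2*I*(-1 + I) (j(I) = (2*I)*(-1 + I) = 2*I*(-1 + I))
(j(-2)*(a(-1)*(-3) + 4))*35 = ((2*(-2)*(-1 - 2))*(sqrt(-(1 + 2*(-1)))*(-3) + 4))*35 = ((2*(-2)*(-3))*(sqrt(-(1 - 2))*(-3) + 4))*35 = (12*(sqrt(-1*(-1))*(-3) + 4))*35 = (12*(sqrt(1)*(-3) + 4))*35 = (12*(1*(-3) + 4))*35 = (12*(-3 + 4))*35 = (12*1)*35 = 12*35 = 420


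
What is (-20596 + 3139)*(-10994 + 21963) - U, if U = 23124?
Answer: -191508957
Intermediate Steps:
(-20596 + 3139)*(-10994 + 21963) - U = (-20596 + 3139)*(-10994 + 21963) - 1*23124 = -17457*10969 - 23124 = -191485833 - 23124 = -191508957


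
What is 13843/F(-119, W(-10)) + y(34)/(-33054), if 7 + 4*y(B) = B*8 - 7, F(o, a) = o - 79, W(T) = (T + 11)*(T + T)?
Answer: -152526431/2181564 ≈ -69.916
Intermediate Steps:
W(T) = 2*T*(11 + T) (W(T) = (11 + T)*(2*T) = 2*T*(11 + T))
F(o, a) = -79 + o
y(B) = -7/2 + 2*B (y(B) = -7/4 + (B*8 - 7)/4 = -7/4 + (8*B - 7)/4 = -7/4 + (-7 + 8*B)/4 = -7/4 + (-7/4 + 2*B) = -7/2 + 2*B)
13843/F(-119, W(-10)) + y(34)/(-33054) = 13843/(-79 - 119) + (-7/2 + 2*34)/(-33054) = 13843/(-198) + (-7/2 + 68)*(-1/33054) = 13843*(-1/198) + (129/2)*(-1/33054) = -13843/198 - 43/22036 = -152526431/2181564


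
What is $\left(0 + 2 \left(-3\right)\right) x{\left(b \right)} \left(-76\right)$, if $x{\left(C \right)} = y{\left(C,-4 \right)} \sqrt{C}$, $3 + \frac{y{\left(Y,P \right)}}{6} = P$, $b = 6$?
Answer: $- 19152 \sqrt{6} \approx -46913.0$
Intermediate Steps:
$y{\left(Y,P \right)} = -18 + 6 P$
$x{\left(C \right)} = - 42 \sqrt{C}$ ($x{\left(C \right)} = \left(-18 + 6 \left(-4\right)\right) \sqrt{C} = \left(-18 - 24\right) \sqrt{C} = - 42 \sqrt{C}$)
$\left(0 + 2 \left(-3\right)\right) x{\left(b \right)} \left(-76\right) = \left(0 + 2 \left(-3\right)\right) \left(- 42 \sqrt{6}\right) \left(-76\right) = \left(0 - 6\right) \left(- 42 \sqrt{6}\right) \left(-76\right) = - 6 \left(- 42 \sqrt{6}\right) \left(-76\right) = 252 \sqrt{6} \left(-76\right) = - 19152 \sqrt{6}$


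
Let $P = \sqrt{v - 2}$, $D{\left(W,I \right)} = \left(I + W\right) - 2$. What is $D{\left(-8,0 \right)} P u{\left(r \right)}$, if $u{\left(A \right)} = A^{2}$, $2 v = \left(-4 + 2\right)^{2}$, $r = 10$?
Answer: $0$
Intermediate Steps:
$D{\left(W,I \right)} = -2 + I + W$
$v = 2$ ($v = \frac{\left(-4 + 2\right)^{2}}{2} = \frac{\left(-2\right)^{2}}{2} = \frac{1}{2} \cdot 4 = 2$)
$P = 0$ ($P = \sqrt{2 - 2} = \sqrt{0} = 0$)
$D{\left(-8,0 \right)} P u{\left(r \right)} = \left(-2 + 0 - 8\right) 0 \cdot 10^{2} = \left(-10\right) 0 \cdot 100 = 0 \cdot 100 = 0$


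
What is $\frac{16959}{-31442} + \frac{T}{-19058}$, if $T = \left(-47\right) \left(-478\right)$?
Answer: $- \frac{514790297}{299610818} \approx -1.7182$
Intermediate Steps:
$T = 22466$
$\frac{16959}{-31442} + \frac{T}{-19058} = \frac{16959}{-31442} + \frac{22466}{-19058} = 16959 \left(- \frac{1}{31442}\right) + 22466 \left(- \frac{1}{19058}\right) = - \frac{16959}{31442} - \frac{11233}{9529} = - \frac{514790297}{299610818}$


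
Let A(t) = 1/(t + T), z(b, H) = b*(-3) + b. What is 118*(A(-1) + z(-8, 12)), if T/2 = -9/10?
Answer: 12921/7 ≈ 1845.9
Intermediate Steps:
T = -9/5 (T = 2*(-9/10) = -9/5 ≈ -1.8000)
z(b, H) = -2*b (z(b, H) = -3*b + b = -2*b)
A(t) = 1/(-9/5 + t) (A(t) = 1/(t - 9/5) = 1/(-9/5 + t))
118*(A(-1) + z(-8, 12)) = 118*(5/(-9 + 5*(-1)) - 2*(-8)) = 118*(5/(-9 - 5) + 16) = 118*(5/(-14) + 16) = 118*(5*(-1/14) + 16) = 118*(-5/14 + 16) = 118*(219/14) = 12921/7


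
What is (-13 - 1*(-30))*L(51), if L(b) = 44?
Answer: 748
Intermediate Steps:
(-13 - 1*(-30))*L(51) = (-13 - 1*(-30))*44 = (-13 + 30)*44 = 17*44 = 748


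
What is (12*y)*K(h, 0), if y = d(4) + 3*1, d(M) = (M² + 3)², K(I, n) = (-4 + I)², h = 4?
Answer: 0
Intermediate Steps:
d(M) = (3 + M²)²
y = 364 (y = (3 + 4²)² + 3*1 = (3 + 16)² + 3 = 19² + 3 = 361 + 3 = 364)
(12*y)*K(h, 0) = (12*364)*(-4 + 4)² = 4368*0² = 4368*0 = 0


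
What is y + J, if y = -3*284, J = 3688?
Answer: 2836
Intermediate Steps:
y = -852
y + J = -852 + 3688 = 2836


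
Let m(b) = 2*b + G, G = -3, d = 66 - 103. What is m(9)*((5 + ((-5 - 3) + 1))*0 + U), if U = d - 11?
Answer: -720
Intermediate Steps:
d = -37
m(b) = -3 + 2*b (m(b) = 2*b - 3 = -3 + 2*b)
U = -48 (U = -37 - 11 = -48)
m(9)*((5 + ((-5 - 3) + 1))*0 + U) = (-3 + 2*9)*((5 + ((-5 - 3) + 1))*0 - 48) = (-3 + 18)*((5 + (-8 + 1))*0 - 48) = 15*((5 - 7)*0 - 48) = 15*(-2*0 - 48) = 15*(0 - 48) = 15*(-48) = -720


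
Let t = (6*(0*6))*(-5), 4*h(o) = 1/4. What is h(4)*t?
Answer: 0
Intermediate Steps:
h(o) = 1/16 (h(o) = (1/4)/4 = (1/4)*(1/4) = 1/16)
t = 0 (t = (6*0)*(-5) = 0*(-5) = 0)
h(4)*t = (1/16)*0 = 0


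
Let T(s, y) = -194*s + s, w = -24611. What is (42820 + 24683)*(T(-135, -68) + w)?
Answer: 97474332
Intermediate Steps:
T(s, y) = -193*s
(42820 + 24683)*(T(-135, -68) + w) = (42820 + 24683)*(-193*(-135) - 24611) = 67503*(26055 - 24611) = 67503*1444 = 97474332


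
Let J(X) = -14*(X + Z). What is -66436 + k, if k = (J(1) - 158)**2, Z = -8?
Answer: -62836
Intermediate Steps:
J(X) = 112 - 14*X (J(X) = -14*(X - 8) = -14*(-8 + X) = 112 - 14*X)
k = 3600 (k = ((112 - 14*1) - 158)**2 = ((112 - 14) - 158)**2 = (98 - 158)**2 = (-60)**2 = 3600)
-66436 + k = -66436 + 3600 = -62836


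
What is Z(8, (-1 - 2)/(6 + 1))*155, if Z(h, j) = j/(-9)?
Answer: 155/21 ≈ 7.3810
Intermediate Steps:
Z(h, j) = -j/9 (Z(h, j) = j*(-⅑) = -j/9)
Z(8, (-1 - 2)/(6 + 1))*155 = -(-1 - 2)/(9*(6 + 1))*155 = -(-1)/(3*7)*155 = -⅑*(-3/7)*155 = (1/21)*155 = 155/21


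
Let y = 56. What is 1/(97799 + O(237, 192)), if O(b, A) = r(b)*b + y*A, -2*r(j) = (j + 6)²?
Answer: -2/13777511 ≈ -1.4516e-7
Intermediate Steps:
r(j) = -(6 + j)²/2 (r(j) = -(j + 6)²/2 = -(6 + j)²/2)
O(b, A) = 56*A - b*(6 + b)²/2 (O(b, A) = (-(6 + b)²/2)*b + 56*A = -b*(6 + b)²/2 + 56*A = 56*A - b*(6 + b)²/2)
1/(97799 + O(237, 192)) = 1/(97799 + (56*192 - ½*237*(6 + 237)²)) = 1/(97799 + (10752 - ½*237*243²)) = 1/(97799 + (10752 - ½*237*59049)) = 1/(97799 + (10752 - 13994613/2)) = 1/(97799 - 13973109/2) = 1/(-13777511/2) = -2/13777511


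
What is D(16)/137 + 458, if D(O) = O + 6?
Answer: 62768/137 ≈ 458.16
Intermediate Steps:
D(O) = 6 + O
D(16)/137 + 458 = (6 + 16)/137 + 458 = 22*(1/137) + 458 = 22/137 + 458 = 62768/137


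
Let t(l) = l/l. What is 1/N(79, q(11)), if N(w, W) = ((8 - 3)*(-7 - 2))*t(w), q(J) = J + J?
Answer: -1/45 ≈ -0.022222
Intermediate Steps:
q(J) = 2*J
t(l) = 1
N(w, W) = -45 (N(w, W) = ((8 - 3)*(-7 - 2))*1 = (5*(-9))*1 = -45*1 = -45)
1/N(79, q(11)) = 1/(-45) = -1/45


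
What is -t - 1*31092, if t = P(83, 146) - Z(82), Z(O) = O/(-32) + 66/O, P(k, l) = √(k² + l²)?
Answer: -20397505/656 - √28205 ≈ -31262.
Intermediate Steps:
Z(O) = 66/O - O/32 (Z(O) = O*(-1/32) + 66/O = -O/32 + 66/O = 66/O - O/32)
t = 1153/656 + √28205 (t = √(83² + 146²) - (66/82 - 1/32*82) = √(6889 + 21316) - (66*(1/82) - 41/16) = √28205 - (33/41 - 41/16) = √28205 - 1*(-1153/656) = √28205 + 1153/656 = 1153/656 + √28205 ≈ 169.70)
-t - 1*31092 = -(1153/656 + √28205) - 1*31092 = (-1153/656 - √28205) - 31092 = -20397505/656 - √28205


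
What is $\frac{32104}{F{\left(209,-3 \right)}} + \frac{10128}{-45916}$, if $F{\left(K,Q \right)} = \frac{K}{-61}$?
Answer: $- \frac{22480359964}{2399111} \approx -9370.3$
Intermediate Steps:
$F{\left(K,Q \right)} = - \frac{K}{61}$ ($F{\left(K,Q \right)} = K \left(- \frac{1}{61}\right) = - \frac{K}{61}$)
$\frac{32104}{F{\left(209,-3 \right)}} + \frac{10128}{-45916} = \frac{32104}{\left(- \frac{1}{61}\right) 209} + \frac{10128}{-45916} = \frac{32104}{- \frac{209}{61}} + 10128 \left(- \frac{1}{45916}\right) = 32104 \left(- \frac{61}{209}\right) - \frac{2532}{11479} = - \frac{1958344}{209} - \frac{2532}{11479} = - \frac{22480359964}{2399111}$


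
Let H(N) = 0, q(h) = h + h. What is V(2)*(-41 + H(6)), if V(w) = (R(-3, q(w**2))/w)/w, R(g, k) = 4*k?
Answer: -328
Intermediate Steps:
q(h) = 2*h
V(w) = 8 (V(w) = ((4*(2*w**2))/w)/w = ((8*w**2)/w)/w = (8*w)/w = 8)
V(2)*(-41 + H(6)) = 8*(-41 + 0) = 8*(-41) = -328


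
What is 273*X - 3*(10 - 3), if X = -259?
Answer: -70728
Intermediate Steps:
273*X - 3*(10 - 3) = 273*(-259) - 3*(10 - 3) = -70707 - 3*7 = -70707 - 21 = -70728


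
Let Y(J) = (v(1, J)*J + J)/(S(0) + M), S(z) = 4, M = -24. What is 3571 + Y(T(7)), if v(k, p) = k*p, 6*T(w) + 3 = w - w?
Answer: 285681/80 ≈ 3571.0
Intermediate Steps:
T(w) = -½ (T(w) = -½ + (w - w)/6 = -½ + (⅙)*0 = -½ + 0 = -½)
Y(J) = -J/20 - J²/20 (Y(J) = ((1*J)*J + J)/(4 - 24) = (J*J + J)/(-20) = (J² + J)*(-1/20) = (J + J²)*(-1/20) = -J/20 - J²/20)
3571 + Y(T(7)) = 3571 - 1/20*(-½)*(1 - ½) = 3571 - 1/20*(-½)*½ = 3571 + 1/80 = 285681/80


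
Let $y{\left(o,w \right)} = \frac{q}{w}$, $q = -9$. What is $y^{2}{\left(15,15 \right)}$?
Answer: $\frac{9}{25} \approx 0.36$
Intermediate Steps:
$y{\left(o,w \right)} = - \frac{9}{w}$
$y^{2}{\left(15,15 \right)} = \left(- \frac{9}{15}\right)^{2} = \left(\left(-9\right) \frac{1}{15}\right)^{2} = \left(- \frac{3}{5}\right)^{2} = \frac{9}{25}$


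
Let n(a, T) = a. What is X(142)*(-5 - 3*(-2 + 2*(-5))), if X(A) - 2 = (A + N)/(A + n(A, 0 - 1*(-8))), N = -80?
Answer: 9765/142 ≈ 68.768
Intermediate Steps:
X(A) = 2 + (-80 + A)/(2*A) (X(A) = 2 + (A - 80)/(A + A) = 2 + (-80 + A)/((2*A)) = 2 + (-80 + A)*(1/(2*A)) = 2 + (-80 + A)/(2*A))
X(142)*(-5 - 3*(-2 + 2*(-5))) = (5/2 - 40/142)*(-5 - 3*(-2 + 2*(-5))) = (5/2 - 40*1/142)*(-5 - 3*(-2 - 10)) = (5/2 - 20/71)*(-5 - 3*(-12)) = 315*(-5 + 36)/142 = (315/142)*31 = 9765/142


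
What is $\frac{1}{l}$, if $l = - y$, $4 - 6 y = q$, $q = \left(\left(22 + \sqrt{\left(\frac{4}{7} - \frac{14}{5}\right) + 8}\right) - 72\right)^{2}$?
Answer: $\frac{4597005}{1899100961} + \frac{5250 \sqrt{7070}}{1899100961} \approx 0.0026531$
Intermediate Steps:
$q = \left(-50 + \frac{\sqrt{7070}}{35}\right)^{2}$ ($q = \left(\left(22 + \sqrt{\left(4 \cdot \frac{1}{7} - \frac{14}{5}\right) + 8}\right) - 72\right)^{2} = \left(\left(22 + \sqrt{\left(\frac{4}{7} - \frac{14}{5}\right) + 8}\right) - 72\right)^{2} = \left(\left(22 + \sqrt{- \frac{78}{35} + 8}\right) - 72\right)^{2} = \left(\left(22 + \sqrt{\frac{202}{35}}\right) - 72\right)^{2} = \left(\left(22 + \frac{\sqrt{7070}}{35}\right) - 72\right)^{2} = \left(-50 + \frac{\sqrt{7070}}{35}\right)^{2} \approx 2265.5$)
$y = - \frac{43781}{105} + \frac{10 \sqrt{7070}}{21}$ ($y = \frac{2}{3} - \frac{\frac{87702}{35} - \frac{20 \sqrt{7070}}{7}}{6} = \frac{2}{3} - \left(\frac{14617}{35} - \frac{10 \sqrt{7070}}{21}\right) = - \frac{43781}{105} + \frac{10 \sqrt{7070}}{21} \approx -376.92$)
$l = \frac{43781}{105} - \frac{10 \sqrt{7070}}{21}$ ($l = - (- \frac{43781}{105} + \frac{10 \sqrt{7070}}{21}) = \frac{43781}{105} - \frac{10 \sqrt{7070}}{21} \approx 376.92$)
$\frac{1}{l} = \frac{1}{\frac{43781}{105} - \frac{10 \sqrt{7070}}{21}}$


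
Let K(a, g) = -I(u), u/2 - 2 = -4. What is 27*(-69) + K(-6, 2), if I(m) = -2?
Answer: -1861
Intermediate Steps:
u = -4 (u = 4 + 2*(-4) = 4 - 8 = -4)
K(a, g) = 2 (K(a, g) = -1*(-2) = 2)
27*(-69) + K(-6, 2) = 27*(-69) + 2 = -1863 + 2 = -1861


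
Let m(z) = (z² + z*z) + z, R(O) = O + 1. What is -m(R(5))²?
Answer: -6084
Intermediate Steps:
R(O) = 1 + O
m(z) = z + 2*z² (m(z) = (z² + z²) + z = 2*z² + z = z + 2*z²)
-m(R(5))² = -((1 + 5)*(1 + 2*(1 + 5)))² = -(6*(1 + 2*6))² = -(6*(1 + 12))² = -(6*13)² = -1*78² = -1*6084 = -6084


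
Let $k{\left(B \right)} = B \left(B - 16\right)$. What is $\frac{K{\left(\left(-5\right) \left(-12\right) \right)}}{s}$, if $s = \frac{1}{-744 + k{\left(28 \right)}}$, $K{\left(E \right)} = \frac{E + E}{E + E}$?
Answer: $-408$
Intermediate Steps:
$K{\left(E \right)} = 1$ ($K{\left(E \right)} = \frac{2 E}{2 E} = 2 E \frac{1}{2 E} = 1$)
$k{\left(B \right)} = B \left(-16 + B\right)$
$s = - \frac{1}{408}$ ($s = \frac{1}{-744 + 28 \left(-16 + 28\right)} = \frac{1}{-744 + 28 \cdot 12} = \frac{1}{-744 + 336} = \frac{1}{-408} = - \frac{1}{408} \approx -0.002451$)
$\frac{K{\left(\left(-5\right) \left(-12\right) \right)}}{s} = 1 \frac{1}{- \frac{1}{408}} = 1 \left(-408\right) = -408$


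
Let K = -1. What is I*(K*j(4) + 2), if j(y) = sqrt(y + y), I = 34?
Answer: 68 - 68*sqrt(2) ≈ -28.167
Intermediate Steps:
j(y) = sqrt(2)*sqrt(y) (j(y) = sqrt(2*y) = sqrt(2)*sqrt(y))
I*(K*j(4) + 2) = 34*(-sqrt(2)*sqrt(4) + 2) = 34*(-sqrt(2)*2 + 2) = 34*(-2*sqrt(2) + 2) = 34*(2 - 2*sqrt(2)) = 68 - 68*sqrt(2)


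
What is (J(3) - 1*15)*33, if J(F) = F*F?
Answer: -198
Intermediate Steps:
J(F) = F²
(J(3) - 1*15)*33 = (3² - 1*15)*33 = (9 - 15)*33 = -6*33 = -198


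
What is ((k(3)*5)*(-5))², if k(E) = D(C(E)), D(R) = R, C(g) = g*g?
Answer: 50625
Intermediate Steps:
C(g) = g²
k(E) = E²
((k(3)*5)*(-5))² = ((3²*5)*(-5))² = ((9*5)*(-5))² = (45*(-5))² = (-225)² = 50625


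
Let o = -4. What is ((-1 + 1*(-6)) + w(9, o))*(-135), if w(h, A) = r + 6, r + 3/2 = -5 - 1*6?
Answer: 3645/2 ≈ 1822.5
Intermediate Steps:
r = -25/2 (r = -3/2 + (-5 - 1*6) = -3/2 + (-5 - 6) = -3/2 - 11 = -25/2 ≈ -12.500)
w(h, A) = -13/2 (w(h, A) = -25/2 + 6 = -13/2)
((-1 + 1*(-6)) + w(9, o))*(-135) = ((-1 + 1*(-6)) - 13/2)*(-135) = ((-1 - 6) - 13/2)*(-135) = (-7 - 13/2)*(-135) = -27/2*(-135) = 3645/2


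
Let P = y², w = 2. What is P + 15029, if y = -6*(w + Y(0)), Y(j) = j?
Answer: 15173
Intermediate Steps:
y = -12 (y = -6*(2 + 0) = -6*2 = -12)
P = 144 (P = (-12)² = 144)
P + 15029 = 144 + 15029 = 15173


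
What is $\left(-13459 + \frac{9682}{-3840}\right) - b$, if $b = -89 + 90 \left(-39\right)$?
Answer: $- \frac{18936041}{1920} \approx -9862.5$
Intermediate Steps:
$b = -3599$ ($b = -89 - 3510 = -3599$)
$\left(-13459 + \frac{9682}{-3840}\right) - b = \left(-13459 + \frac{9682}{-3840}\right) - -3599 = \left(-13459 + 9682 \left(- \frac{1}{3840}\right)\right) + 3599 = \left(-13459 - \frac{4841}{1920}\right) + 3599 = - \frac{25846121}{1920} + 3599 = - \frac{18936041}{1920}$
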